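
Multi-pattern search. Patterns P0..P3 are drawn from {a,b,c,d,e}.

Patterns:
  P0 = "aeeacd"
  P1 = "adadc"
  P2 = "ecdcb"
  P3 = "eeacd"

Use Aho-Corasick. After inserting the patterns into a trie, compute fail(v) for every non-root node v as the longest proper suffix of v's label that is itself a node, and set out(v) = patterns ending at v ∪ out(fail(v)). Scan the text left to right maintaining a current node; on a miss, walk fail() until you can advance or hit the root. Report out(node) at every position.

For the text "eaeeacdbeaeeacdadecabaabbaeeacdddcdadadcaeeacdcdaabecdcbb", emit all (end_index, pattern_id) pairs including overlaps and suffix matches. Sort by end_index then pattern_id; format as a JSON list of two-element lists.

Build automaton:
Trie (insert patterns):
  0='ε' goto a→1 e→11
  1='a' goto d→7 e→2
  2='ae' goto e→3
  3='aee' goto a→4
  4='aeea' goto c→5
  5='aeeac' goto d→6
  6='aeeacd' goto ·  [P0 ends]
  7='ad' goto a→8
  8='ada' goto d→9
  9='adad' goto c→10
  10='adadc' goto ·  [P1 ends]
  11='e' goto c→12 e→16
  12='ec' goto d→13
  13='ecd' goto c→14
  14='ecdc' goto b→15
  15='ecdcb' goto ·  [P2 ends]
  16='ee' goto a→17
  17='eea' goto c→18
  18='eeac' goto d→19
  19='eeacd' goto ·  [P3 ends]

BFS fail/out derivation:
  fail(1) 'a': from fail(0)=0 chase 'a': 0 ⇒ 0;  out=∅∪out(0)=∅
  fail(11) 'e': from fail(0)=0 chase 'e': 0 ⇒ 0;  out=∅∪out(0)=∅
  fail(2) 'ae': from fail(1)=0 chase 'e': 0 ⇒ 11;  out=∅∪out(11)=∅
  fail(7) 'ad': from fail(1)=0 chase 'd': 0 ⇒ 0;  out=∅∪out(0)=∅
  fail(12) 'ec': from fail(11)=0 chase 'c': 0 ⇒ 0;  out=∅∪out(0)=∅
  fail(16) 'ee': from fail(11)=0 chase 'e': 0 ⇒ 11;  out=∅∪out(11)=∅
  fail(3) 'aee': from fail(2)=11 chase 'e': 11 ⇒ 16;  out=∅∪out(16)=∅
  fail(8) 'ada': from fail(7)=0 chase 'a': 0 ⇒ 1;  out=∅∪out(1)=∅
  fail(13) 'ecd': from fail(12)=0 chase 'd': 0 ⇒ 0;  out=∅∪out(0)=∅
  fail(17) 'eea': from fail(16)=11 chase 'a': 11→0 ⇒ 1;  out=∅∪out(1)=∅
  fail(4) 'aeea': from fail(3)=16 chase 'a': 16 ⇒ 17;  out=∅∪out(17)=∅
  fail(9) 'adad': from fail(8)=1 chase 'd': 1 ⇒ 7;  out=∅∪out(7)=∅
  fail(14) 'ecdc': from fail(13)=0 chase 'c': 0 ⇒ 0;  out=∅∪out(0)=∅
  fail(18) 'eeac': from fail(17)=1 chase 'c': 1→0 ⇒ 0;  out=∅∪out(0)=∅
  fail(5) 'aeeac': from fail(4)=17 chase 'c': 17 ⇒ 18;  out=∅∪out(18)=∅
  fail(10) 'adadc': from fail(9)=7 chase 'c': 7→0 ⇒ 0;  out={1}∪out(0)={1}
  fail(15) 'ecdcb': from fail(14)=0 chase 'b': 0 ⇒ 0;  out={2}∪out(0)={2}
  fail(19) 'eeacd': from fail(18)=0 chase 'd': 0 ⇒ 0;  out={3}∪out(0)={3}
  fail(6) 'aeeacd': from fail(5)=18 chase 'd': 18 ⇒ 19;  out={0}∪out(19)={0,3}

Run:
[0] read 'e'  n0⇒n11
[1] read 'a'  n11⇒n1 (fail-walked)
[2] read 'e'  n1⇒n2
[3] read 'e'  n2⇒n3
[4] read 'a'  n3⇒n4
[5] read 'c'  n4⇒n5
[6] read 'd'  n5⇒n6  emit P0@[1:6],P3@[2:6]
[7] read 'b'  n6⇒n0 (fail-walked)
[8] read 'e'  n0⇒n11
[9] read 'a'  n11⇒n1 (fail-walked)
[10] read 'e'  n1⇒n2
[11] read 'e'  n2⇒n3
[12] read 'a'  n3⇒n4
[13] read 'c'  n4⇒n5
[14] read 'd'  n5⇒n6  emit P0@[9:14],P3@[10:14]
[15] read 'a'  n6⇒n1 (fail-walked)
[16] read 'd'  n1⇒n7
[17] read 'e'  n7⇒n11 (fail-walked)
[18] read 'c'  n11⇒n12
[19] read 'a'  n12⇒n1 (fail-walked)
[20] read 'b'  n1⇒n0 (fail-walked)
[21] read 'a'  n0⇒n1
[22] read 'a'  n1⇒n1 (fail-walked)
[23] read 'b'  n1⇒n0 (fail-walked)
[24] read 'b'  n0⇒n0
[25] read 'a'  n0⇒n1
[26] read 'e'  n1⇒n2
[27] read 'e'  n2⇒n3
[28] read 'a'  n3⇒n4
[29] read 'c'  n4⇒n5
[30] read 'd'  n5⇒n6  emit P0@[25:30],P3@[26:30]
[31] read 'd'  n6⇒n0 (fail-walked)
[32] read 'd'  n0⇒n0
[33] read 'c'  n0⇒n0
[34] read 'd'  n0⇒n0
[35] read 'a'  n0⇒n1
[36] read 'd'  n1⇒n7
[37] read 'a'  n7⇒n8
[38] read 'd'  n8⇒n9
[39] read 'c'  n9⇒n10  emit P1@[35:39]
[40] read 'a'  n10⇒n1 (fail-walked)
[41] read 'e'  n1⇒n2
[42] read 'e'  n2⇒n3
[43] read 'a'  n3⇒n4
[44] read 'c'  n4⇒n5
[45] read 'd'  n5⇒n6  emit P0@[40:45],P3@[41:45]
[46] read 'c'  n6⇒n0 (fail-walked)
[47] read 'd'  n0⇒n0
[48] read 'a'  n0⇒n1
[49] read 'a'  n1⇒n1 (fail-walked)
[50] read 'b'  n1⇒n0 (fail-walked)
[51] read 'e'  n0⇒n11
[52] read 'c'  n11⇒n12
[53] read 'd'  n12⇒n13
[54] read 'c'  n13⇒n14
[55] read 'b'  n14⇒n15  emit P2@[51:55]
[56] read 'b'  n15⇒n0 (fail-walked)

Result: [[6,0],[6,3],[14,0],[14,3],[30,0],[30,3],[39,1],[45,0],[45,3],[55,2]]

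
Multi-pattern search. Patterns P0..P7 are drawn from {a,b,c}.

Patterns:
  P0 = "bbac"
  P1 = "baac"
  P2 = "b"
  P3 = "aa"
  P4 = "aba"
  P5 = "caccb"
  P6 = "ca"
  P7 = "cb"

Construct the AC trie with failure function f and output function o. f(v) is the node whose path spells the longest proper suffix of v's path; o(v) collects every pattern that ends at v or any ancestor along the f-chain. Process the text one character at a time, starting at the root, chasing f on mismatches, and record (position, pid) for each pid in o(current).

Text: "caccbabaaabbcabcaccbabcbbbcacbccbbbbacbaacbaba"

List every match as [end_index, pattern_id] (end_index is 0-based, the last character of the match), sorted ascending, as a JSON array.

Build automaton:
Trie nodes:
  0='ε' goto a→8 b→1 c→12
  1='b' goto a→5 b→2  [P2 ends]
  2='bb' goto a→3
  3='bba' goto c→4
  4='bbac' goto ·  [P0 ends]
  5='ba' goto a→6
  6='baa' goto c→7
  7='baac' goto ·  [P1 ends]
  8='a' goto a→9 b→10
  9='aa' goto ·  [P3 ends]
  10='ab' goto a→11
  11='aba' goto ·  [P4 ends]
  12='c' goto a→13 b→17
  13='ca' goto c→14  [P6 ends]
  14='cac' goto c→15
  15='cacc' goto b→16
  16='caccb' goto ·  [P5 ends]
  17='cb' goto ·  [P7 ends]

Failure links (BFS by depth):
  n1('b'): parent n0 fail=0; on 'b' 0 → fail=0;  out {2}∪∅={2}
  n8('a'): parent n0 fail=0; on 'a' 0 → fail=0;  out ∅∪∅=∅
  n12('c'): parent n0 fail=0; on 'c' 0 → fail=0;  out ∅∪∅=∅
  n2('bb'): parent n1 fail=0; on 'b' 0 → fail=1;  out ∅∪{2}={2}
  n5('ba'): parent n1 fail=0; on 'a' 0 → fail=8;  out ∅∪∅=∅
  n9('aa'): parent n8 fail=0; on 'a' 0 → fail=8;  out {3}∪∅={3}
  n10('ab'): parent n8 fail=0; on 'b' 0 → fail=1;  out ∅∪{2}={2}
  n13('ca'): parent n12 fail=0; on 'a' 0 → fail=8;  out {6}∪∅={6}
  n17('cb'): parent n12 fail=0; on 'b' 0 → fail=1;  out {7}∪{2}={2,7}
  n3('bba'): parent n2 fail=1; on 'a' 1 → fail=5;  out ∅∪∅=∅
  n6('baa'): parent n5 fail=8; on 'a' 8 → fail=9;  out ∅∪{3}={3}
  n11('aba'): parent n10 fail=1; on 'a' 1 → fail=5;  out {4}∪∅={4}
  n14('cac'): parent n13 fail=8; on 'c' 8→0 → fail=12;  out ∅∪∅=∅
  n4('bbac'): parent n3 fail=5; on 'c' 5→8→0 → fail=12;  out {0}∪∅={0}
  n7('baac'): parent n6 fail=9; on 'c' 9→8→0 → fail=12;  out {1}∪∅={1}
  n15('cacc'): parent n14 fail=12; on 'c' 12→0 → fail=12;  out ∅∪∅=∅
  n16('caccb'): parent n15 fail=12; on 'b' 12 → fail=17;  out {5}∪{2,7}={2,5,7}

Text stream:
[0] read 'c'  n0⇒n12
[1] read 'a'  n12⇒n13  ** P6@[0:1]
[2] read 'c'  n13⇒n14
[3] read 'c'  n14⇒n15
[4] read 'b'  n15⇒n16  ** P2@[4:4],P5@[0:4],P7@[3:4]
[5] read 'a'  n16⇒n5 ·f
[6] read 'b'  n5⇒n10 ·f  ** P2@[6:6]
[7] read 'a'  n10⇒n11  ** P4@[5:7]
[8] read 'a'  n11⇒n6 ·f  ** P3@[7:8]
[9] read 'a'  n6⇒n9 ·f  ** P3@[8:9]
[10] read 'b'  n9⇒n10 ·f  ** P2@[10:10]
[11] read 'b'  n10⇒n2 ·f  ** P2@[11:11]
[12] read 'c'  n2⇒n12 ·f
[13] read 'a'  n12⇒n13  ** P6@[12:13]
[14] read 'b'  n13⇒n10 ·f  ** P2@[14:14]
[15] read 'c'  n10⇒n12 ·f
[16] read 'a'  n12⇒n13  ** P6@[15:16]
[17] read 'c'  n13⇒n14
[18] read 'c'  n14⇒n15
[19] read 'b'  n15⇒n16  ** P2@[19:19],P5@[15:19],P7@[18:19]
[20] read 'a'  n16⇒n5 ·f
[21] read 'b'  n5⇒n10 ·f  ** P2@[21:21]
[22] read 'c'  n10⇒n12 ·f
[23] read 'b'  n12⇒n17  ** P2@[23:23],P7@[22:23]
[24] read 'b'  n17⇒n2 ·f  ** P2@[24:24]
[25] read 'b'  n2⇒n2 ·f  ** P2@[25:25]
[26] read 'c'  n2⇒n12 ·f
[27] read 'a'  n12⇒n13  ** P6@[26:27]
[28] read 'c'  n13⇒n14
[29] read 'b'  n14⇒n17 ·f  ** P2@[29:29],P7@[28:29]
[30] read 'c'  n17⇒n12 ·f
[31] read 'c'  n12⇒n12 ·f
[32] read 'b'  n12⇒n17  ** P2@[32:32],P7@[31:32]
[33] read 'b'  n17⇒n2 ·f  ** P2@[33:33]
[34] read 'b'  n2⇒n2 ·f  ** P2@[34:34]
[35] read 'b'  n2⇒n2 ·f  ** P2@[35:35]
[36] read 'a'  n2⇒n3
[37] read 'c'  n3⇒n4  ** P0@[34:37]
[38] read 'b'  n4⇒n17 ·f  ** P2@[38:38],P7@[37:38]
[39] read 'a'  n17⇒n5 ·f
[40] read 'a'  n5⇒n6  ** P3@[39:40]
[41] read 'c'  n6⇒n7  ** P1@[38:41]
[42] read 'b'  n7⇒n17 ·f  ** P2@[42:42],P7@[41:42]
[43] read 'a'  n17⇒n5 ·f
[44] read 'b'  n5⇒n10 ·f  ** P2@[44:44]
[45] read 'a'  n10⇒n11  ** P4@[43:45]

Matches: [[1,6],[4,2],[4,5],[4,7],[6,2],[7,4],[8,3],[9,3],[10,2],[11,2],[13,6],[14,2],[16,6],[19,2],[19,5],[19,7],[21,2],[23,2],[23,7],[24,2],[25,2],[27,6],[29,2],[29,7],[32,2],[32,7],[33,2],[34,2],[35,2],[37,0],[38,2],[38,7],[40,3],[41,1],[42,2],[42,7],[44,2],[45,4]]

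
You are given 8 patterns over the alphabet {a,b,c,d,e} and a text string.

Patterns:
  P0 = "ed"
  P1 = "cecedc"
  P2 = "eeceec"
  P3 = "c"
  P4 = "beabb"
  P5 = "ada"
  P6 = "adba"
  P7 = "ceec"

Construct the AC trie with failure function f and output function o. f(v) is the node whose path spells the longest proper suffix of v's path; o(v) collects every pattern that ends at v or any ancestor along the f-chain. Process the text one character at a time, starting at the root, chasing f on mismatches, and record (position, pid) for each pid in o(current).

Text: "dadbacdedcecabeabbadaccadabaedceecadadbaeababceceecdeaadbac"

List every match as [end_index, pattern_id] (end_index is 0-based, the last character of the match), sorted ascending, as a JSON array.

Build automaton:
Trie nodes:
  n0 'ε': a→19 b→14 c→3 e→1
  n1 'e': d→2 e→9
  n2 'ed': ·  [P0 ends]
  n3 'c': e→4  [P3 ends]
  n4 'ce': c→5 e→24
  n5 'cec': e→6
  n6 'cece': d→7
  n7 'ceced': c→8
  n8 'cecedc': ·  [P1 ends]
  n9 'ee': c→10
  n10 'eec': e→11
  n11 'eece': e→12
  n12 'eecee': c→13
  n13 'eeceec': ·  [P2 ends]
  n14 'b': e→15
  n15 'be': a→16
  n16 'bea': b→17
  n17 'beab': b→18
  n18 'beabb': ·  [P4 ends]
  n19 'a': d→20
  n20 'ad': a→21 b→22
  n21 'ada': ·  [P5 ends]
  n22 'adb': a→23
  n23 'adba': ·  [P6 ends]
  n24 'cee': c→25
  n25 'ceec': ·  [P7 ends]

Failure links (BFS by depth):
  n1('e'): parent n0 fail=0; on 'e' 0 → fail=0;  out ∅∪∅=∅
  n3('c'): parent n0 fail=0; on 'c' 0 → fail=0;  out {3}∪∅={3}
  n14('b'): parent n0 fail=0; on 'b' 0 → fail=0;  out ∅∪∅=∅
  n19('a'): parent n0 fail=0; on 'a' 0 → fail=0;  out ∅∪∅=∅
  n2('ed'): parent n1 fail=0; on 'd' 0 → fail=0;  out {0}∪∅={0}
  n4('ce'): parent n3 fail=0; on 'e' 0 → fail=1;  out ∅∪∅=∅
  n9('ee'): parent n1 fail=0; on 'e' 0 → fail=1;  out ∅∪∅=∅
  n15('be'): parent n14 fail=0; on 'e' 0 → fail=1;  out ∅∪∅=∅
  n20('ad'): parent n19 fail=0; on 'd' 0 → fail=0;  out ∅∪∅=∅
  n5('cec'): parent n4 fail=1; on 'c' 1→0 → fail=3;  out ∅∪{3}={3}
  n10('eec'): parent n9 fail=1; on 'c' 1→0 → fail=3;  out ∅∪{3}={3}
  n16('bea'): parent n15 fail=1; on 'a' 1→0 → fail=19;  out ∅∪∅=∅
  n21('ada'): parent n20 fail=0; on 'a' 0 → fail=19;  out {5}∪∅={5}
  n22('adb'): parent n20 fail=0; on 'b' 0 → fail=14;  out ∅∪∅=∅
  n24('cee'): parent n4 fail=1; on 'e' 1 → fail=9;  out ∅∪∅=∅
  n6('cece'): parent n5 fail=3; on 'e' 3 → fail=4;  out ∅∪∅=∅
  n11('eece'): parent n10 fail=3; on 'e' 3 → fail=4;  out ∅∪∅=∅
  n17('beab'): parent n16 fail=19; on 'b' 19→0 → fail=14;  out ∅∪∅=∅
  n23('adba'): parent n22 fail=14; on 'a' 14→0 → fail=19;  out {6}∪∅={6}
  n25('ceec'): parent n24 fail=9; on 'c' 9 → fail=10;  out {7}∪{3}={3,7}
  n7('ceced'): parent n6 fail=4; on 'd' 4→1 → fail=2;  out ∅∪{0}={0}
  n12('eecee'): parent n11 fail=4; on 'e' 4 → fail=24;  out ∅∪∅=∅
  n18('beabb'): parent n17 fail=14; on 'b' 14→0 → fail=14;  out {4}∪∅={4}
  n8('cecedc'): parent n7 fail=2; on 'c' 2→0 → fail=3;  out {1}∪{3}={1,3}
  n13('eeceec'): parent n12 fail=24; on 'c' 24 → fail=25;  out {2}∪{3,7}={2,3,7}

Scan:
[0] read 'd'  n0⇒n0
[1] read 'a'  n0⇒n19
[2] read 'd'  n19⇒n20
[3] read 'b'  n20⇒n22
[4] read 'a'  n22⇒n23  → match P6@[1:4]
[5] read 'c'  n23⇒n3 (via fail)  → match P3@[5:5]
[6] read 'd'  n3⇒n0 (via fail)
[7] read 'e'  n0⇒n1
[8] read 'd'  n1⇒n2  → match P0@[7:8]
[9] read 'c'  n2⇒n3 (via fail)  → match P3@[9:9]
[10] read 'e'  n3⇒n4
[11] read 'c'  n4⇒n5  → match P3@[11:11]
[12] read 'a'  n5⇒n19 (via fail)
[13] read 'b'  n19⇒n14 (via fail)
[14] read 'e'  n14⇒n15
[15] read 'a'  n15⇒n16
[16] read 'b'  n16⇒n17
[17] read 'b'  n17⇒n18  → match P4@[13:17]
[18] read 'a'  n18⇒n19 (via fail)
[19] read 'd'  n19⇒n20
[20] read 'a'  n20⇒n21  → match P5@[18:20]
[21] read 'c'  n21⇒n3 (via fail)  → match P3@[21:21]
[22] read 'c'  n3⇒n3 (via fail)  → match P3@[22:22]
[23] read 'a'  n3⇒n19 (via fail)
[24] read 'd'  n19⇒n20
[25] read 'a'  n20⇒n21  → match P5@[23:25]
[26] read 'b'  n21⇒n14 (via fail)
[27] read 'a'  n14⇒n19 (via fail)
[28] read 'e'  n19⇒n1 (via fail)
[29] read 'd'  n1⇒n2  → match P0@[28:29]
[30] read 'c'  n2⇒n3 (via fail)  → match P3@[30:30]
[31] read 'e'  n3⇒n4
[32] read 'e'  n4⇒n24
[33] read 'c'  n24⇒n25  → match P3@[33:33],P7@[30:33]
[34] read 'a'  n25⇒n19 (via fail)
[35] read 'd'  n19⇒n20
[36] read 'a'  n20⇒n21  → match P5@[34:36]
[37] read 'd'  n21⇒n20 (via fail)
[38] read 'b'  n20⇒n22
[39] read 'a'  n22⇒n23  → match P6@[36:39]
[40] read 'e'  n23⇒n1 (via fail)
[41] read 'a'  n1⇒n19 (via fail)
[42] read 'b'  n19⇒n14 (via fail)
[43] read 'a'  n14⇒n19 (via fail)
[44] read 'b'  n19⇒n14 (via fail)
[45] read 'c'  n14⇒n3 (via fail)  → match P3@[45:45]
[46] read 'e'  n3⇒n4
[47] read 'c'  n4⇒n5  → match P3@[47:47]
[48] read 'e'  n5⇒n6
[49] read 'e'  n6⇒n24 (via fail)
[50] read 'c'  n24⇒n25  → match P3@[50:50],P7@[47:50]
[51] read 'd'  n25⇒n0 (via fail)
[52] read 'e'  n0⇒n1
[53] read 'a'  n1⇒n19 (via fail)
[54] read 'a'  n19⇒n19 (via fail)
[55] read 'd'  n19⇒n20
[56] read 'b'  n20⇒n22
[57] read 'a'  n22⇒n23  → match P6@[54:57]
[58] read 'c'  n23⇒n3 (via fail)  → match P3@[58:58]

All matches (sorted): [[4,6],[5,3],[8,0],[9,3],[11,3],[17,4],[20,5],[21,3],[22,3],[25,5],[29,0],[30,3],[33,3],[33,7],[36,5],[39,6],[45,3],[47,3],[50,3],[50,7],[57,6],[58,3]]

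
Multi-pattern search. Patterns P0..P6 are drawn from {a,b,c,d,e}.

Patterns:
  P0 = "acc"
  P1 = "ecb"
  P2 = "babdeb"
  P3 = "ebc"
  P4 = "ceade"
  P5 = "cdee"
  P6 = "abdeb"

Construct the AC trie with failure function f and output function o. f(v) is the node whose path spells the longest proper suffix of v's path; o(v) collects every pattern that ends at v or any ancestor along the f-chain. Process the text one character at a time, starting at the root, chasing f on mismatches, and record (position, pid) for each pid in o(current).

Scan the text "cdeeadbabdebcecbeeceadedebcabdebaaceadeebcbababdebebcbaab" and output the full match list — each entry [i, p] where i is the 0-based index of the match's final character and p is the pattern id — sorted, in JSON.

Build:
Trie nodes:
  0='ε' goto a→1 b→7 c→15 e→4
  1='a' goto b→23 c→2
  2='ac' goto c→3
  3='acc' goto ·  [P0 ends]
  4='e' goto b→13 c→5
  5='ec' goto b→6
  6='ecb' goto ·  [P1 ends]
  7='b' goto a→8
  8='ba' goto b→9
  9='bab' goto d→10
  10='babd' goto e→11
  11='babde' goto b→12
  12='babdeb' goto ·  [P2 ends]
  13='eb' goto c→14
  14='ebc' goto ·  [P3 ends]
  15='c' goto d→20 e→16
  16='ce' goto a→17
  17='cea' goto d→18
  18='cead' goto e→19
  19='ceade' goto ·  [P4 ends]
  20='cd' goto e→21
  21='cde' goto e→22
  22='cdee' goto ·  [P5 ends]
  23='ab' goto d→24
  24='abd' goto e→25
  25='abde' goto b→26
  26='abdeb' goto ·  [P6 ends]

BFS fail/out derivation:
  fail(1) 'a': from fail(0)=0 chase 'a': 0 ⇒ 0;  out=∅∪out(0)=∅
  fail(4) 'e': from fail(0)=0 chase 'e': 0 ⇒ 0;  out=∅∪out(0)=∅
  fail(7) 'b': from fail(0)=0 chase 'b': 0 ⇒ 0;  out=∅∪out(0)=∅
  fail(15) 'c': from fail(0)=0 chase 'c': 0 ⇒ 0;  out=∅∪out(0)=∅
  fail(2) 'ac': from fail(1)=0 chase 'c': 0 ⇒ 15;  out=∅∪out(15)=∅
  fail(5) 'ec': from fail(4)=0 chase 'c': 0 ⇒ 15;  out=∅∪out(15)=∅
  fail(8) 'ba': from fail(7)=0 chase 'a': 0 ⇒ 1;  out=∅∪out(1)=∅
  fail(13) 'eb': from fail(4)=0 chase 'b': 0 ⇒ 7;  out=∅∪out(7)=∅
  fail(16) 'ce': from fail(15)=0 chase 'e': 0 ⇒ 4;  out=∅∪out(4)=∅
  fail(20) 'cd': from fail(15)=0 chase 'd': 0 ⇒ 0;  out=∅∪out(0)=∅
  fail(23) 'ab': from fail(1)=0 chase 'b': 0 ⇒ 7;  out=∅∪out(7)=∅
  fail(3) 'acc': from fail(2)=15 chase 'c': 15→0 ⇒ 15;  out={0}∪out(15)={0}
  fail(6) 'ecb': from fail(5)=15 chase 'b': 15→0 ⇒ 7;  out={1}∪out(7)={1}
  fail(9) 'bab': from fail(8)=1 chase 'b': 1 ⇒ 23;  out=∅∪out(23)=∅
  fail(14) 'ebc': from fail(13)=7 chase 'c': 7→0 ⇒ 15;  out={3}∪out(15)={3}
  fail(17) 'cea': from fail(16)=4 chase 'a': 4→0 ⇒ 1;  out=∅∪out(1)=∅
  fail(21) 'cde': from fail(20)=0 chase 'e': 0 ⇒ 4;  out=∅∪out(4)=∅
  fail(24) 'abd': from fail(23)=7 chase 'd': 7→0 ⇒ 0;  out=∅∪out(0)=∅
  fail(10) 'babd': from fail(9)=23 chase 'd': 23 ⇒ 24;  out=∅∪out(24)=∅
  fail(18) 'cead': from fail(17)=1 chase 'd': 1→0 ⇒ 0;  out=∅∪out(0)=∅
  fail(22) 'cdee': from fail(21)=4 chase 'e': 4→0 ⇒ 4;  out={5}∪out(4)={5}
  fail(25) 'abde': from fail(24)=0 chase 'e': 0 ⇒ 4;  out=∅∪out(4)=∅
  fail(11) 'babde': from fail(10)=24 chase 'e': 24 ⇒ 25;  out=∅∪out(25)=∅
  fail(19) 'ceade': from fail(18)=0 chase 'e': 0 ⇒ 4;  out={4}∪out(4)={4}
  fail(26) 'abdeb': from fail(25)=4 chase 'b': 4 ⇒ 13;  out={6}∪out(13)={6}
  fail(12) 'babdeb': from fail(11)=25 chase 'b': 25 ⇒ 26;  out={2}∪out(26)={2,6}

Text stream:
[0] read 'c'  n0⇒n15
[1] read 'd'  n15⇒n20
[2] read 'e'  n20⇒n21
[3] read 'e'  n21⇒n22  → match P5@[0:3]
[4] read 'a'  n22⇒n1 ·f
[5] read 'd'  n1⇒n0 ·f
[6] read 'b'  n0⇒n7
[7] read 'a'  n7⇒n8
[8] read 'b'  n8⇒n9
[9] read 'd'  n9⇒n10
[10] read 'e'  n10⇒n11
[11] read 'b'  n11⇒n12  → match P2@[6:11],P6@[7:11]
[12] read 'c'  n12⇒n14 ·f  → match P3@[10:12]
[13] read 'e'  n14⇒n16 ·f
[14] read 'c'  n16⇒n5 ·f
[15] read 'b'  n5⇒n6  → match P1@[13:15]
[16] read 'e'  n6⇒n4 ·f
[17] read 'e'  n4⇒n4 ·f
[18] read 'c'  n4⇒n5
[19] read 'e'  n5⇒n16 ·f
[20] read 'a'  n16⇒n17
[21] read 'd'  n17⇒n18
[22] read 'e'  n18⇒n19  → match P4@[18:22]
[23] read 'd'  n19⇒n0 ·f
[24] read 'e'  n0⇒n4
[25] read 'b'  n4⇒n13
[26] read 'c'  n13⇒n14  → match P3@[24:26]
[27] read 'a'  n14⇒n1 ·f
[28] read 'b'  n1⇒n23
[29] read 'd'  n23⇒n24
[30] read 'e'  n24⇒n25
[31] read 'b'  n25⇒n26  → match P6@[27:31]
[32] read 'a'  n26⇒n8 ·f
[33] read 'a'  n8⇒n1 ·f
[34] read 'c'  n1⇒n2
[35] read 'e'  n2⇒n16 ·f
[36] read 'a'  n16⇒n17
[37] read 'd'  n17⇒n18
[38] read 'e'  n18⇒n19  → match P4@[34:38]
[39] read 'e'  n19⇒n4 ·f
[40] read 'b'  n4⇒n13
[41] read 'c'  n13⇒n14  → match P3@[39:41]
[42] read 'b'  n14⇒n7 ·f
[43] read 'a'  n7⇒n8
[44] read 'b'  n8⇒n9
[45] read 'a'  n9⇒n8 ·f
[46] read 'b'  n8⇒n9
[47] read 'd'  n9⇒n10
[48] read 'e'  n10⇒n11
[49] read 'b'  n11⇒n12  → match P2@[44:49],P6@[45:49]
[50] read 'e'  n12⇒n4 ·f
[51] read 'b'  n4⇒n13
[52] read 'c'  n13⇒n14  → match P3@[50:52]
[53] read 'b'  n14⇒n7 ·f
[54] read 'a'  n7⇒n8
[55] read 'a'  n8⇒n1 ·f
[56] read 'b'  n1⇒n23

All matches (sorted): [[3,5],[11,2],[11,6],[12,3],[15,1],[22,4],[26,3],[31,6],[38,4],[41,3],[49,2],[49,6],[52,3]]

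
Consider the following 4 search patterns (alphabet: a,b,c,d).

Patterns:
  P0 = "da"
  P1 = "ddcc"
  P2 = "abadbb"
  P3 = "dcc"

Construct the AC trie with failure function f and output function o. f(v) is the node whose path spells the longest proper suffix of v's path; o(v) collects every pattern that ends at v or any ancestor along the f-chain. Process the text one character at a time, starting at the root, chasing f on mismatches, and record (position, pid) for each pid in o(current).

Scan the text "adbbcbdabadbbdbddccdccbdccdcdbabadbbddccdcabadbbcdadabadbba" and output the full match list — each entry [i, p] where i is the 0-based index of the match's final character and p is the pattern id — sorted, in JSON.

Build automaton:
Trie nodes:
  0='ε' goto a→6 d→1
  1='d' goto a→2 c→12 d→3
  2='da' goto ·  [P0 ends]
  3='dd' goto c→4
  4='ddc' goto c→5
  5='ddcc' goto ·  [P1 ends]
  6='a' goto b→7
  7='ab' goto a→8
  8='aba' goto d→9
  9='abad' goto b→10
  10='abadb' goto b→11
  11='abadbb' goto ·  [P2 ends]
  12='dc' goto c→13
  13='dcc' goto ·  [P3 ends]

BFS fail/out derivation:
  fail(1) 'd': from fail(0)=0 chase 'd': 0 ⇒ 0;  out=∅∪out(0)=∅
  fail(6) 'a': from fail(0)=0 chase 'a': 0 ⇒ 0;  out=∅∪out(0)=∅
  fail(2) 'da': from fail(1)=0 chase 'a': 0 ⇒ 6;  out={0}∪out(6)={0}
  fail(3) 'dd': from fail(1)=0 chase 'd': 0 ⇒ 1;  out=∅∪out(1)=∅
  fail(7) 'ab': from fail(6)=0 chase 'b': 0 ⇒ 0;  out=∅∪out(0)=∅
  fail(12) 'dc': from fail(1)=0 chase 'c': 0 ⇒ 0;  out=∅∪out(0)=∅
  fail(4) 'ddc': from fail(3)=1 chase 'c': 1 ⇒ 12;  out=∅∪out(12)=∅
  fail(8) 'aba': from fail(7)=0 chase 'a': 0 ⇒ 6;  out=∅∪out(6)=∅
  fail(13) 'dcc': from fail(12)=0 chase 'c': 0 ⇒ 0;  out={3}∪out(0)={3}
  fail(5) 'ddcc': from fail(4)=12 chase 'c': 12 ⇒ 13;  out={1}∪out(13)={1,3}
  fail(9) 'abad': from fail(8)=6 chase 'd': 6→0 ⇒ 1;  out=∅∪out(1)=∅
  fail(10) 'abadb': from fail(9)=1 chase 'b': 1→0 ⇒ 0;  out=∅∪out(0)=∅
  fail(11) 'abadbb': from fail(10)=0 chase 'b': 0 ⇒ 0;  out={2}∪out(0)={2}

Scan:
pos 0 'a': at 6
pos 1 'd': at 1 ·f
pos 2 'b': at 0 ·f
pos 3 'b': at 0
pos 4 'c': at 0
pos 5 'b': at 0
pos 6 'd': at 1
pos 7 'a': at 2  ** P0@[6:7]
pos 8 'b': at 7 ·f
pos 9 'a': at 8
pos 10 'd': at 9
pos 11 'b': at 10
pos 12 'b': at 11  ** P2@[7:12]
pos 13 'd': at 1 ·f
pos 14 'b': at 0 ·f
pos 15 'd': at 1
pos 16 'd': at 3
pos 17 'c': at 4
pos 18 'c': at 5  ** P1@[15:18],P3@[16:18]
pos 19 'd': at 1 ·f
pos 20 'c': at 12
pos 21 'c': at 13  ** P3@[19:21]
pos 22 'b': at 0 ·f
pos 23 'd': at 1
pos 24 'c': at 12
pos 25 'c': at 13  ** P3@[23:25]
pos 26 'd': at 1 ·f
pos 27 'c': at 12
pos 28 'd': at 1 ·f
pos 29 'b': at 0 ·f
pos 30 'a': at 6
pos 31 'b': at 7
pos 32 'a': at 8
pos 33 'd': at 9
pos 34 'b': at 10
pos 35 'b': at 11  ** P2@[30:35]
pos 36 'd': at 1 ·f
pos 37 'd': at 3
pos 38 'c': at 4
pos 39 'c': at 5  ** P1@[36:39],P3@[37:39]
pos 40 'd': at 1 ·f
pos 41 'c': at 12
pos 42 'a': at 6 ·f
pos 43 'b': at 7
pos 44 'a': at 8
pos 45 'd': at 9
pos 46 'b': at 10
pos 47 'b': at 11  ** P2@[42:47]
pos 48 'c': at 0 ·f
pos 49 'd': at 1
pos 50 'a': at 2  ** P0@[49:50]
pos 51 'd': at 1 ·f
pos 52 'a': at 2  ** P0@[51:52]
pos 53 'b': at 7 ·f
pos 54 'a': at 8
pos 55 'd': at 9
pos 56 'b': at 10
pos 57 'b': at 11  ** P2@[52:57]
pos 58 'a': at 6 ·f

All matches (sorted): [[7,0],[12,2],[18,1],[18,3],[21,3],[25,3],[35,2],[39,1],[39,3],[47,2],[50,0],[52,0],[57,2]]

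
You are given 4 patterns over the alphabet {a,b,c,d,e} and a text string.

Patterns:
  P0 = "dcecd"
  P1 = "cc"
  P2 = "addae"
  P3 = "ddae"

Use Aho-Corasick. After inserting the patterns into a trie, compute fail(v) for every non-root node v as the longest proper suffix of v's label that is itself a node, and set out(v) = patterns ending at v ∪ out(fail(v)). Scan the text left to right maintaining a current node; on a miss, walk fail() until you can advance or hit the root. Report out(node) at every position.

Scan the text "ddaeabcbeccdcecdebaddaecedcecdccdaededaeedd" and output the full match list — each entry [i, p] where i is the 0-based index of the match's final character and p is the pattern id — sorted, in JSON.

Construct AC machine:
Trie (insert patterns):
  0='ε' goto a→8 c→6 d→1
  1='d' goto c→2 d→13
  2='dc' goto e→3
  3='dce' goto c→4
  4='dcec' goto d→5
  5='dcecd' goto ·  [P0 ends]
  6='c' goto c→7
  7='cc' goto ·  [P1 ends]
  8='a' goto d→9
  9='ad' goto d→10
  10='add' goto a→11
  11='adda' goto e→12
  12='addae' goto ·  [P2 ends]
  13='dd' goto a→14
  14='dda' goto e→15
  15='ddae' goto ·  [P3 ends]

Failure links (BFS by depth):
  n1('d'): parent n0 fail=0; on 'd' 0 → fail=0;  out ∅∪∅=∅
  n6('c'): parent n0 fail=0; on 'c' 0 → fail=0;  out ∅∪∅=∅
  n8('a'): parent n0 fail=0; on 'a' 0 → fail=0;  out ∅∪∅=∅
  n2('dc'): parent n1 fail=0; on 'c' 0 → fail=6;  out ∅∪∅=∅
  n7('cc'): parent n6 fail=0; on 'c' 0 → fail=6;  out {1}∪∅={1}
  n9('ad'): parent n8 fail=0; on 'd' 0 → fail=1;  out ∅∪∅=∅
  n13('dd'): parent n1 fail=0; on 'd' 0 → fail=1;  out ∅∪∅=∅
  n3('dce'): parent n2 fail=6; on 'e' 6→0 → fail=0;  out ∅∪∅=∅
  n10('add'): parent n9 fail=1; on 'd' 1 → fail=13;  out ∅∪∅=∅
  n14('dda'): parent n13 fail=1; on 'a' 1→0 → fail=8;  out ∅∪∅=∅
  n4('dcec'): parent n3 fail=0; on 'c' 0 → fail=6;  out ∅∪∅=∅
  n11('adda'): parent n10 fail=13; on 'a' 13 → fail=14;  out ∅∪∅=∅
  n15('ddae'): parent n14 fail=8; on 'e' 8→0 → fail=0;  out {3}∪∅={3}
  n5('dcecd'): parent n4 fail=6; on 'd' 6→0 → fail=1;  out {0}∪∅={0}
  n12('addae'): parent n11 fail=14; on 'e' 14 → fail=15;  out {2}∪{3}={2,3}

Scan:
[0] read 'd'  n0⇒n1
[1] read 'd'  n1⇒n13
[2] read 'a'  n13⇒n14
[3] read 'e'  n14⇒n15  emit P3@[0:3]
[4] read 'a'  n15⇒n8 (via fail)
[5] read 'b'  n8⇒n0 (via fail)
[6] read 'c'  n0⇒n6
[7] read 'b'  n6⇒n0 (via fail)
[8] read 'e'  n0⇒n0
[9] read 'c'  n0⇒n6
[10] read 'c'  n6⇒n7  emit P1@[9:10]
[11] read 'd'  n7⇒n1 (via fail)
[12] read 'c'  n1⇒n2
[13] read 'e'  n2⇒n3
[14] read 'c'  n3⇒n4
[15] read 'd'  n4⇒n5  emit P0@[11:15]
[16] read 'e'  n5⇒n0 (via fail)
[17] read 'b'  n0⇒n0
[18] read 'a'  n0⇒n8
[19] read 'd'  n8⇒n9
[20] read 'd'  n9⇒n10
[21] read 'a'  n10⇒n11
[22] read 'e'  n11⇒n12  emit P2@[18:22],P3@[19:22]
[23] read 'c'  n12⇒n6 (via fail)
[24] read 'e'  n6⇒n0 (via fail)
[25] read 'd'  n0⇒n1
[26] read 'c'  n1⇒n2
[27] read 'e'  n2⇒n3
[28] read 'c'  n3⇒n4
[29] read 'd'  n4⇒n5  emit P0@[25:29]
[30] read 'c'  n5⇒n2 (via fail)
[31] read 'c'  n2⇒n7 (via fail)  emit P1@[30:31]
[32] read 'd'  n7⇒n1 (via fail)
[33] read 'a'  n1⇒n8 (via fail)
[34] read 'e'  n8⇒n0 (via fail)
[35] read 'd'  n0⇒n1
[36] read 'e'  n1⇒n0 (via fail)
[37] read 'd'  n0⇒n1
[38] read 'a'  n1⇒n8 (via fail)
[39] read 'e'  n8⇒n0 (via fail)
[40] read 'e'  n0⇒n0
[41] read 'd'  n0⇒n1
[42] read 'd'  n1⇒n13

Result: [[3,3],[10,1],[15,0],[22,2],[22,3],[29,0],[31,1]]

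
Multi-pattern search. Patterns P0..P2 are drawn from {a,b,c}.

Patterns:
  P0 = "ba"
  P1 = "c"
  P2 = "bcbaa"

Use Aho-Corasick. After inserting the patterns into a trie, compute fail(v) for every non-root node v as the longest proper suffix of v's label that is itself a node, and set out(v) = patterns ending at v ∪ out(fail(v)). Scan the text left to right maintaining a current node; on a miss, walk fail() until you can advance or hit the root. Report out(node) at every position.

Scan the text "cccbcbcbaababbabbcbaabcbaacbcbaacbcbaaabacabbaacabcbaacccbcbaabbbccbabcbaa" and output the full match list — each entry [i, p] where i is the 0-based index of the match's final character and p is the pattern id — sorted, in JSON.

Build automaton:
Trie nodes:
  n0 'ε': b→1 c→3
  n1 'b': a→2 c→4
  n2 'ba': ·  ←P0
  n3 'c': ·  ←P1
  n4 'bc': b→5
  n5 'bcb': a→6
  n6 'bcba': a→7
  n7 'bcbaa': ·  ←P2

BFS fail/out derivation:
  fail(1) 'b': from fail(0)=0 chase 'b': 0 ⇒ 0;  out=∅∪out(0)=∅
  fail(3) 'c': from fail(0)=0 chase 'c': 0 ⇒ 0;  out={1}∪out(0)={1}
  fail(2) 'ba': from fail(1)=0 chase 'a': 0 ⇒ 0;  out={0}∪out(0)={0}
  fail(4) 'bc': from fail(1)=0 chase 'c': 0 ⇒ 3;  out=∅∪out(3)={1}
  fail(5) 'bcb': from fail(4)=3 chase 'b': 3→0 ⇒ 1;  out=∅∪out(1)=∅
  fail(6) 'bcba': from fail(5)=1 chase 'a': 1 ⇒ 2;  out=∅∪out(2)={0}
  fail(7) 'bcbaa': from fail(6)=2 chase 'a': 2→0 ⇒ 0;  out={2}∪out(0)={2}

Run:
i=0 'c': node 0→3  emit P1@[0:0]
i=1 'c': node 3→3 (via fail)  emit P1@[1:1]
i=2 'c': node 3→3 (via fail)  emit P1@[2:2]
i=3 'b': node 3→1 (via fail)
i=4 'c': node 1→4  emit P1@[4:4]
i=5 'b': node 4→5
i=6 'c': node 5→4 (via fail)  emit P1@[6:6]
i=7 'b': node 4→5
i=8 'a': node 5→6  emit P0@[7:8]
i=9 'a': node 6→7  emit P2@[5:9]
i=10 'b': node 7→1 (via fail)
i=11 'a': node 1→2  emit P0@[10:11]
i=12 'b': node 2→1 (via fail)
i=13 'b': node 1→1 (via fail)
i=14 'a': node 1→2  emit P0@[13:14]
i=15 'b': node 2→1 (via fail)
i=16 'b': node 1→1 (via fail)
i=17 'c': node 1→4  emit P1@[17:17]
i=18 'b': node 4→5
i=19 'a': node 5→6  emit P0@[18:19]
i=20 'a': node 6→7  emit P2@[16:20]
i=21 'b': node 7→1 (via fail)
i=22 'c': node 1→4  emit P1@[22:22]
i=23 'b': node 4→5
i=24 'a': node 5→6  emit P0@[23:24]
i=25 'a': node 6→7  emit P2@[21:25]
i=26 'c': node 7→3 (via fail)  emit P1@[26:26]
i=27 'b': node 3→1 (via fail)
i=28 'c': node 1→4  emit P1@[28:28]
i=29 'b': node 4→5
i=30 'a': node 5→6  emit P0@[29:30]
i=31 'a': node 6→7  emit P2@[27:31]
i=32 'c': node 7→3 (via fail)  emit P1@[32:32]
i=33 'b': node 3→1 (via fail)
i=34 'c': node 1→4  emit P1@[34:34]
i=35 'b': node 4→5
i=36 'a': node 5→6  emit P0@[35:36]
i=37 'a': node 6→7  emit P2@[33:37]
i=38 'a': node 7→0 (via fail)
i=39 'b': node 0→1
i=40 'a': node 1→2  emit P0@[39:40]
i=41 'c': node 2→3 (via fail)  emit P1@[41:41]
i=42 'a': node 3→0 (via fail)
i=43 'b': node 0→1
i=44 'b': node 1→1 (via fail)
i=45 'a': node 1→2  emit P0@[44:45]
i=46 'a': node 2→0 (via fail)
i=47 'c': node 0→3  emit P1@[47:47]
i=48 'a': node 3→0 (via fail)
i=49 'b': node 0→1
i=50 'c': node 1→4  emit P1@[50:50]
i=51 'b': node 4→5
i=52 'a': node 5→6  emit P0@[51:52]
i=53 'a': node 6→7  emit P2@[49:53]
i=54 'c': node 7→3 (via fail)  emit P1@[54:54]
i=55 'c': node 3→3 (via fail)  emit P1@[55:55]
i=56 'c': node 3→3 (via fail)  emit P1@[56:56]
i=57 'b': node 3→1 (via fail)
i=58 'c': node 1→4  emit P1@[58:58]
i=59 'b': node 4→5
i=60 'a': node 5→6  emit P0@[59:60]
i=61 'a': node 6→7  emit P2@[57:61]
i=62 'b': node 7→1 (via fail)
i=63 'b': node 1→1 (via fail)
i=64 'b': node 1→1 (via fail)
i=65 'c': node 1→4  emit P1@[65:65]
i=66 'c': node 4→3 (via fail)  emit P1@[66:66]
i=67 'b': node 3→1 (via fail)
i=68 'a': node 1→2  emit P0@[67:68]
i=69 'b': node 2→1 (via fail)
i=70 'c': node 1→4  emit P1@[70:70]
i=71 'b': node 4→5
i=72 'a': node 5→6  emit P0@[71:72]
i=73 'a': node 6→7  emit P2@[69:73]

Result: [[0,1],[1,1],[2,1],[4,1],[6,1],[8,0],[9,2],[11,0],[14,0],[17,1],[19,0],[20,2],[22,1],[24,0],[25,2],[26,1],[28,1],[30,0],[31,2],[32,1],[34,1],[36,0],[37,2],[40,0],[41,1],[45,0],[47,1],[50,1],[52,0],[53,2],[54,1],[55,1],[56,1],[58,1],[60,0],[61,2],[65,1],[66,1],[68,0],[70,1],[72,0],[73,2]]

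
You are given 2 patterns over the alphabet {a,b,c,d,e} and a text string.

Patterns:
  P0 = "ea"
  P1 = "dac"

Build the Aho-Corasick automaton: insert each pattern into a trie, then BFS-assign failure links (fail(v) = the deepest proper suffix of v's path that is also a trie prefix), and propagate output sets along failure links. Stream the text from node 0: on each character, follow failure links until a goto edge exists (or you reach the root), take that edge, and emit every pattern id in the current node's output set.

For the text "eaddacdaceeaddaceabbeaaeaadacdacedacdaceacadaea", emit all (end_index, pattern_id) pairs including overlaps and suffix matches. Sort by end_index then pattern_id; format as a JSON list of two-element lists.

Build automaton:
Trie nodes:
  0='ε' goto d→3 e→1
  1='e' goto a→2
  2='ea' goto ·  [P0 ends]
  3='d' goto a→4
  4='da' goto c→5
  5='dac' goto ·  [P1 ends]

Failure links (BFS by depth):
  fail(1) 'e': from fail(0)=0 chase 'e': 0 ⇒ 0;  out=∅∪out(0)=∅
  fail(3) 'd': from fail(0)=0 chase 'd': 0 ⇒ 0;  out=∅∪out(0)=∅
  fail(2) 'ea': from fail(1)=0 chase 'a': 0 ⇒ 0;  out={0}∪out(0)={0}
  fail(4) 'da': from fail(3)=0 chase 'a': 0 ⇒ 0;  out=∅∪out(0)=∅
  fail(5) 'dac': from fail(4)=0 chase 'c': 0 ⇒ 0;  out={1}∪out(0)={1}

Run:
[0] read 'e'  n0⇒n1
[1] read 'a'  n1⇒n2  → match P0@[0:1]
[2] read 'd'  n2⇒n3 (via fail)
[3] read 'd'  n3⇒n3 (via fail)
[4] read 'a'  n3⇒n4
[5] read 'c'  n4⇒n5  → match P1@[3:5]
[6] read 'd'  n5⇒n3 (via fail)
[7] read 'a'  n3⇒n4
[8] read 'c'  n4⇒n5  → match P1@[6:8]
[9] read 'e'  n5⇒n1 (via fail)
[10] read 'e'  n1⇒n1 (via fail)
[11] read 'a'  n1⇒n2  → match P0@[10:11]
[12] read 'd'  n2⇒n3 (via fail)
[13] read 'd'  n3⇒n3 (via fail)
[14] read 'a'  n3⇒n4
[15] read 'c'  n4⇒n5  → match P1@[13:15]
[16] read 'e'  n5⇒n1 (via fail)
[17] read 'a'  n1⇒n2  → match P0@[16:17]
[18] read 'b'  n2⇒n0 (via fail)
[19] read 'b'  n0⇒n0
[20] read 'e'  n0⇒n1
[21] read 'a'  n1⇒n2  → match P0@[20:21]
[22] read 'a'  n2⇒n0 (via fail)
[23] read 'e'  n0⇒n1
[24] read 'a'  n1⇒n2  → match P0@[23:24]
[25] read 'a'  n2⇒n0 (via fail)
[26] read 'd'  n0⇒n3
[27] read 'a'  n3⇒n4
[28] read 'c'  n4⇒n5  → match P1@[26:28]
[29] read 'd'  n5⇒n3 (via fail)
[30] read 'a'  n3⇒n4
[31] read 'c'  n4⇒n5  → match P1@[29:31]
[32] read 'e'  n5⇒n1 (via fail)
[33] read 'd'  n1⇒n3 (via fail)
[34] read 'a'  n3⇒n4
[35] read 'c'  n4⇒n5  → match P1@[33:35]
[36] read 'd'  n5⇒n3 (via fail)
[37] read 'a'  n3⇒n4
[38] read 'c'  n4⇒n5  → match P1@[36:38]
[39] read 'e'  n5⇒n1 (via fail)
[40] read 'a'  n1⇒n2  → match P0@[39:40]
[41] read 'c'  n2⇒n0 (via fail)
[42] read 'a'  n0⇒n0
[43] read 'd'  n0⇒n3
[44] read 'a'  n3⇒n4
[45] read 'e'  n4⇒n1 (via fail)
[46] read 'a'  n1⇒n2  → match P0@[45:46]

Matches: [[1,0],[5,1],[8,1],[11,0],[15,1],[17,0],[21,0],[24,0],[28,1],[31,1],[35,1],[38,1],[40,0],[46,0]]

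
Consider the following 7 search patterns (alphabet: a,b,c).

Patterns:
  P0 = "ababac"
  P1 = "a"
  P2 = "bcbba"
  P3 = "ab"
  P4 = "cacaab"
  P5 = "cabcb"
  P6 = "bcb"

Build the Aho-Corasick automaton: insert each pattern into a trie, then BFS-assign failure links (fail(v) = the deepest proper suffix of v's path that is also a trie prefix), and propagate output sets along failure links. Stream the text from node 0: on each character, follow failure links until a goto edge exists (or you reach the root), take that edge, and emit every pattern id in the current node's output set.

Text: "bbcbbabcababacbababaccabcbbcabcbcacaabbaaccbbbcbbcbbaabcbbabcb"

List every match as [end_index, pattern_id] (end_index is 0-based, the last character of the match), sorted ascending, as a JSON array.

Build automaton:
Trie nodes:
  0='ε' goto a→1 b→7 c→12
  1='a' goto b→2  ←P1
  2='ab' goto a→3  ←P3
  3='aba' goto b→4
  4='abab' goto a→5
  5='ababa' goto c→6
  6='ababac' goto ·  ←P0
  7='b' goto c→8
  8='bc' goto b→9
  9='bcb' goto b→10  ←P6
  10='bcbb' goto a→11
  11='bcbba' goto ·  ←P2
  12='c' goto a→13
  13='ca' goto b→18 c→14
  14='cac' goto a→15
  15='caca' goto a→16
  16='cacaa' goto b→17
  17='cacaab' goto ·  ←P4
  18='cab' goto c→19
  19='cabc' goto b→20
  20='cabcb' goto ·  ←P5

Failure links (BFS by depth):
  n1('a'): parent n0 fail=0; on 'a' 0 → fail=0;  out {1}∪∅={1}
  n7('b'): parent n0 fail=0; on 'b' 0 → fail=0;  out ∅∪∅=∅
  n12('c'): parent n0 fail=0; on 'c' 0 → fail=0;  out ∅∪∅=∅
  n2('ab'): parent n1 fail=0; on 'b' 0 → fail=7;  out {3}∪∅={3}
  n8('bc'): parent n7 fail=0; on 'c' 0 → fail=12;  out ∅∪∅=∅
  n13('ca'): parent n12 fail=0; on 'a' 0 → fail=1;  out ∅∪{1}={1}
  n3('aba'): parent n2 fail=7; on 'a' 7→0 → fail=1;  out ∅∪{1}={1}
  n9('bcb'): parent n8 fail=12; on 'b' 12→0 → fail=7;  out {6}∪∅={6}
  n14('cac'): parent n13 fail=1; on 'c' 1→0 → fail=12;  out ∅∪∅=∅
  n18('cab'): parent n13 fail=1; on 'b' 1 → fail=2;  out ∅∪{3}={3}
  n4('abab'): parent n3 fail=1; on 'b' 1 → fail=2;  out ∅∪{3}={3}
  n10('bcbb'): parent n9 fail=7; on 'b' 7→0 → fail=7;  out ∅∪∅=∅
  n15('caca'): parent n14 fail=12; on 'a' 12 → fail=13;  out ∅∪{1}={1}
  n19('cabc'): parent n18 fail=2; on 'c' 2→7 → fail=8;  out ∅∪∅=∅
  n5('ababa'): parent n4 fail=2; on 'a' 2 → fail=3;  out ∅∪{1}={1}
  n11('bcbba'): parent n10 fail=7; on 'a' 7→0 → fail=1;  out {2}∪{1}={1,2}
  n16('cacaa'): parent n15 fail=13; on 'a' 13→1→0 → fail=1;  out ∅∪{1}={1}
  n20('cabcb'): parent n19 fail=8; on 'b' 8 → fail=9;  out {5}∪{6}={5,6}
  n6('ababac'): parent n5 fail=3; on 'c' 3→1→0 → fail=12;  out {0}∪∅={0}
  n17('cacaab'): parent n16 fail=1; on 'b' 1 → fail=2;  out {4}∪{3}={3,4}

Scan:
[0] read 'b'  n0⇒n7
[1] read 'b'  n7⇒n7 (fail-walked)
[2] read 'c'  n7⇒n8
[3] read 'b'  n8⇒n9  ** P6@[1:3]
[4] read 'b'  n9⇒n10
[5] read 'a'  n10⇒n11  ** P1@[5:5],P2@[1:5]
[6] read 'b'  n11⇒n2 (fail-walked)  ** P3@[5:6]
[7] read 'c'  n2⇒n8 (fail-walked)
[8] read 'a'  n8⇒n13 (fail-walked)  ** P1@[8:8]
[9] read 'b'  n13⇒n18  ** P3@[8:9]
[10] read 'a'  n18⇒n3 (fail-walked)  ** P1@[10:10]
[11] read 'b'  n3⇒n4  ** P3@[10:11]
[12] read 'a'  n4⇒n5  ** P1@[12:12]
[13] read 'c'  n5⇒n6  ** P0@[8:13]
[14] read 'b'  n6⇒n7 (fail-walked)
[15] read 'a'  n7⇒n1 (fail-walked)  ** P1@[15:15]
[16] read 'b'  n1⇒n2  ** P3@[15:16]
[17] read 'a'  n2⇒n3  ** P1@[17:17]
[18] read 'b'  n3⇒n4  ** P3@[17:18]
[19] read 'a'  n4⇒n5  ** P1@[19:19]
[20] read 'c'  n5⇒n6  ** P0@[15:20]
[21] read 'c'  n6⇒n12 (fail-walked)
[22] read 'a'  n12⇒n13  ** P1@[22:22]
[23] read 'b'  n13⇒n18  ** P3@[22:23]
[24] read 'c'  n18⇒n19
[25] read 'b'  n19⇒n20  ** P5@[21:25],P6@[23:25]
[26] read 'b'  n20⇒n10 (fail-walked)
[27] read 'c'  n10⇒n8 (fail-walked)
[28] read 'a'  n8⇒n13 (fail-walked)  ** P1@[28:28]
[29] read 'b'  n13⇒n18  ** P3@[28:29]
[30] read 'c'  n18⇒n19
[31] read 'b'  n19⇒n20  ** P5@[27:31],P6@[29:31]
[32] read 'c'  n20⇒n8 (fail-walked)
[33] read 'a'  n8⇒n13 (fail-walked)  ** P1@[33:33]
[34] read 'c'  n13⇒n14
[35] read 'a'  n14⇒n15  ** P1@[35:35]
[36] read 'a'  n15⇒n16  ** P1@[36:36]
[37] read 'b'  n16⇒n17  ** P3@[36:37],P4@[32:37]
[38] read 'b'  n17⇒n7 (fail-walked)
[39] read 'a'  n7⇒n1 (fail-walked)  ** P1@[39:39]
[40] read 'a'  n1⇒n1 (fail-walked)  ** P1@[40:40]
[41] read 'c'  n1⇒n12 (fail-walked)
[42] read 'c'  n12⇒n12 (fail-walked)
[43] read 'b'  n12⇒n7 (fail-walked)
[44] read 'b'  n7⇒n7 (fail-walked)
[45] read 'b'  n7⇒n7 (fail-walked)
[46] read 'c'  n7⇒n8
[47] read 'b'  n8⇒n9  ** P6@[45:47]
[48] read 'b'  n9⇒n10
[49] read 'c'  n10⇒n8 (fail-walked)
[50] read 'b'  n8⇒n9  ** P6@[48:50]
[51] read 'b'  n9⇒n10
[52] read 'a'  n10⇒n11  ** P1@[52:52],P2@[48:52]
[53] read 'a'  n11⇒n1 (fail-walked)  ** P1@[53:53]
[54] read 'b'  n1⇒n2  ** P3@[53:54]
[55] read 'c'  n2⇒n8 (fail-walked)
[56] read 'b'  n8⇒n9  ** P6@[54:56]
[57] read 'b'  n9⇒n10
[58] read 'a'  n10⇒n11  ** P1@[58:58],P2@[54:58]
[59] read 'b'  n11⇒n2 (fail-walked)  ** P3@[58:59]
[60] read 'c'  n2⇒n8 (fail-walked)
[61] read 'b'  n8⇒n9  ** P6@[59:61]

All matches (sorted): [[3,6],[5,1],[5,2],[6,3],[8,1],[9,3],[10,1],[11,3],[12,1],[13,0],[15,1],[16,3],[17,1],[18,3],[19,1],[20,0],[22,1],[23,3],[25,5],[25,6],[28,1],[29,3],[31,5],[31,6],[33,1],[35,1],[36,1],[37,3],[37,4],[39,1],[40,1],[47,6],[50,6],[52,1],[52,2],[53,1],[54,3],[56,6],[58,1],[58,2],[59,3],[61,6]]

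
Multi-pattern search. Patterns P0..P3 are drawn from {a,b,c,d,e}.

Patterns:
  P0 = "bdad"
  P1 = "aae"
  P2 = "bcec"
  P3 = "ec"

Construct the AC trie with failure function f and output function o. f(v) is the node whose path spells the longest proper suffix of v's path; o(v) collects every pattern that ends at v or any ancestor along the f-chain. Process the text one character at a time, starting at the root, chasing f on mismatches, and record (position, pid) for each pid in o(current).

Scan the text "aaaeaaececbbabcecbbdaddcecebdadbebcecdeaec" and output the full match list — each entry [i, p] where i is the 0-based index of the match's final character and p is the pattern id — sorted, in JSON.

Construct AC machine:
Trie nodes:
  n0 'ε': a→5 b→1 e→11
  n1 'b': c→8 d→2
  n2 'bd': a→3
  n3 'bda': d→4
  n4 'bdad': ·  ←P0
  n5 'a': a→6
  n6 'aa': e→7
  n7 'aae': ·  ←P1
  n8 'bc': e→9
  n9 'bce': c→10
  n10 'bcec': ·  ←P2
  n11 'e': c→12
  n12 'ec': ·  ←P3

Failure links (BFS by depth):
  n1('b'): parent n0 fail=0; on 'b' 0 → fail=0;  out ∅∪∅=∅
  n5('a'): parent n0 fail=0; on 'a' 0 → fail=0;  out ∅∪∅=∅
  n11('e'): parent n0 fail=0; on 'e' 0 → fail=0;  out ∅∪∅=∅
  n2('bd'): parent n1 fail=0; on 'd' 0 → fail=0;  out ∅∪∅=∅
  n6('aa'): parent n5 fail=0; on 'a' 0 → fail=5;  out ∅∪∅=∅
  n8('bc'): parent n1 fail=0; on 'c' 0 → fail=0;  out ∅∪∅=∅
  n12('ec'): parent n11 fail=0; on 'c' 0 → fail=0;  out {3}∪∅={3}
  n3('bda'): parent n2 fail=0; on 'a' 0 → fail=5;  out ∅∪∅=∅
  n7('aae'): parent n6 fail=5; on 'e' 5→0 → fail=11;  out {1}∪∅={1}
  n9('bce'): parent n8 fail=0; on 'e' 0 → fail=11;  out ∅∪∅=∅
  n4('bdad'): parent n3 fail=5; on 'd' 5→0 → fail=0;  out {0}∪∅={0}
  n10('bcec'): parent n9 fail=11; on 'c' 11 → fail=12;  out {2}∪{3}={2,3}

Run:
[0] read 'a'  n0⇒n5
[1] read 'a'  n5⇒n6
[2] read 'a'  n6⇒n6 (via fail)
[3] read 'e'  n6⇒n7  ** P1@[1:3]
[4] read 'a'  n7⇒n5 (via fail)
[5] read 'a'  n5⇒n6
[6] read 'e'  n6⇒n7  ** P1@[4:6]
[7] read 'c'  n7⇒n12 (via fail)  ** P3@[6:7]
[8] read 'e'  n12⇒n11 (via fail)
[9] read 'c'  n11⇒n12  ** P3@[8:9]
[10] read 'b'  n12⇒n1 (via fail)
[11] read 'b'  n1⇒n1 (via fail)
[12] read 'a'  n1⇒n5 (via fail)
[13] read 'b'  n5⇒n1 (via fail)
[14] read 'c'  n1⇒n8
[15] read 'e'  n8⇒n9
[16] read 'c'  n9⇒n10  ** P2@[13:16],P3@[15:16]
[17] read 'b'  n10⇒n1 (via fail)
[18] read 'b'  n1⇒n1 (via fail)
[19] read 'd'  n1⇒n2
[20] read 'a'  n2⇒n3
[21] read 'd'  n3⇒n4  ** P0@[18:21]
[22] read 'd'  n4⇒n0 (via fail)
[23] read 'c'  n0⇒n0
[24] read 'e'  n0⇒n11
[25] read 'c'  n11⇒n12  ** P3@[24:25]
[26] read 'e'  n12⇒n11 (via fail)
[27] read 'b'  n11⇒n1 (via fail)
[28] read 'd'  n1⇒n2
[29] read 'a'  n2⇒n3
[30] read 'd'  n3⇒n4  ** P0@[27:30]
[31] read 'b'  n4⇒n1 (via fail)
[32] read 'e'  n1⇒n11 (via fail)
[33] read 'b'  n11⇒n1 (via fail)
[34] read 'c'  n1⇒n8
[35] read 'e'  n8⇒n9
[36] read 'c'  n9⇒n10  ** P2@[33:36],P3@[35:36]
[37] read 'd'  n10⇒n0 (via fail)
[38] read 'e'  n0⇒n11
[39] read 'a'  n11⇒n5 (via fail)
[40] read 'e'  n5⇒n11 (via fail)
[41] read 'c'  n11⇒n12  ** P3@[40:41]

Matches: [[3,1],[6,1],[7,3],[9,3],[16,2],[16,3],[21,0],[25,3],[30,0],[36,2],[36,3],[41,3]]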